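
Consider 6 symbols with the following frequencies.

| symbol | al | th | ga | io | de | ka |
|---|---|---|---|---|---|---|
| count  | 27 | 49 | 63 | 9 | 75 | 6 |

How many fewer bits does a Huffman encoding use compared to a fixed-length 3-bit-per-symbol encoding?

Fixed-length: 3 bits × 229 symbols = 687 bits.
Huffman merges:
combine ka(6), io(9) → 15
combine 15, al(27) → 42
combine 42, th(49) → 91
combine ga(63), de(75) → 138
combine 91, 138 → 229
Huffman total = 15 + 42 + 91 + 138 + 229 = 515 bits.
Saving = 687 − 515 = 172 bits.

172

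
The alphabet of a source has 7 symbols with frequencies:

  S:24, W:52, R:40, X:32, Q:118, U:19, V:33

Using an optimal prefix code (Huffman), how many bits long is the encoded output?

826

Merge the two smallest weights repeatedly:
merge U(19) and S(24): 43
merge X(32) and V(33): 65
merge R(40) and 43: 83
merge W(52) and 65: 117
merge 83 and 117: 200
merge Q(118) and 200: 318
Each symbol's bit-cost is frequency × depth; summing gives 826 bits (equivalently 43 + 65 + 83 + 117 + 200 + 318).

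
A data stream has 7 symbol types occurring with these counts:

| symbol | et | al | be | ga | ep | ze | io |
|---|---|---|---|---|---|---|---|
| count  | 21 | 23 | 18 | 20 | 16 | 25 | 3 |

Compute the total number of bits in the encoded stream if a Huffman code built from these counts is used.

Merge the two smallest weights repeatedly:
io(3) + ep(16) → 19
be(18) + 19 → 37
ga(20) + et(21) → 41
al(23) + ze(25) → 48
37 + 41 → 78
48 + 78 → 126
Total encoded bits = sum of merged weights = 19 + 37 + 41 + 48 + 78 + 126 = 349.

349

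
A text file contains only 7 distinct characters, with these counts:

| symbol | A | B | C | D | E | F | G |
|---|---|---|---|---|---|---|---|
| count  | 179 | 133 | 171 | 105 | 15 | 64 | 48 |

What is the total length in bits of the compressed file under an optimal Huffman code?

Merge the two smallest weights repeatedly:
merge E(15) and G(48): 63
merge 63 and F(64): 127
merge D(105) and 127: 232
merge B(133) and C(171): 304
merge A(179) and 232: 411
merge 304 and 411: 715
The encoded length is the sum of every internal node's weight: 63 + 127 + 232 + 304 + 411 + 715 = 1852 bits.

1852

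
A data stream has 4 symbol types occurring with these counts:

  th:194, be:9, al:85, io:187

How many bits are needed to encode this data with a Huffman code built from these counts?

850

Merge the two smallest weights repeatedly:
be(9) + al(85) → 94
94 + io(187) → 281
th(194) + 281 → 475
Each symbol's bit-cost is frequency × depth; summing gives 850 bits (equivalently 94 + 281 + 475).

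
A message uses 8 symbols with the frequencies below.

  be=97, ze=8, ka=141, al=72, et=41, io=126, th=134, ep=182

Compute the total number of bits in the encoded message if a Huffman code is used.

2250

Greedily combine the two least-frequent nodes:
merge ze(8) and et(41): 49
merge 49 and al(72): 121
merge be(97) and 121: 218
merge io(126) and th(134): 260
merge ka(141) and ep(182): 323
merge 218 and 260: 478
merge 323 and 478: 801
Total encoded bits = sum of merged weights = 49 + 121 + 218 + 260 + 323 + 478 + 801 = 2250.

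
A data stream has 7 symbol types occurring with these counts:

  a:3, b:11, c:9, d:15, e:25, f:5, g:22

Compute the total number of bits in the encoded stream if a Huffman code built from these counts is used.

231

Greedily combine the two least-frequent nodes:
combine a(3), f(5) → 8
combine 8, c(9) → 17
combine b(11), d(15) → 26
combine 17, g(22) → 39
combine e(25), 26 → 51
combine 39, 51 → 90
The encoded length is the sum of every internal node's weight: 8 + 17 + 26 + 39 + 51 + 90 = 231 bits.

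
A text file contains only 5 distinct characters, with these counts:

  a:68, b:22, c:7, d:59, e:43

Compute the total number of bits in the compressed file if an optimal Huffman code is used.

Build the Huffman tree bottom-up:
combine c(7), b(22) → 29
combine 29, e(43) → 72
combine d(59), a(68) → 127
combine 72, 127 → 199
Total encoded bits = sum of merged weights = 29 + 72 + 127 + 199 = 427.

427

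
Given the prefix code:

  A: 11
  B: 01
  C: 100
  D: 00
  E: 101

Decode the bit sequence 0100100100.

Read left to right; each codeword is recognised as soon as it completes (prefix code):
  01→B | 00→D | 100→C | 100→C
Decoded message: BDCC

BDCC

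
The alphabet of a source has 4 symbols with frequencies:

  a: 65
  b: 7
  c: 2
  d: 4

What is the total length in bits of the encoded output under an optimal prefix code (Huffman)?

97

Build the Huffman tree bottom-up:
combine c(2), d(4) → 6
combine 6, b(7) → 13
combine 13, a(65) → 78
The encoded length is the sum of every internal node's weight: 6 + 13 + 78 = 97 bits.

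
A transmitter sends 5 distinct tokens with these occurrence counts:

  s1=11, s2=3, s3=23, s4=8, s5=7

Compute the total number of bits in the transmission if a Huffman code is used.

109

Merge the two smallest weights repeatedly:
merge s2(3) and s5(7): 10
merge s4(8) and 10: 18
merge s1(11) and 18: 29
merge s3(23) and 29: 52
Total encoded bits = sum of merged weights = 10 + 18 + 29 + 52 = 109.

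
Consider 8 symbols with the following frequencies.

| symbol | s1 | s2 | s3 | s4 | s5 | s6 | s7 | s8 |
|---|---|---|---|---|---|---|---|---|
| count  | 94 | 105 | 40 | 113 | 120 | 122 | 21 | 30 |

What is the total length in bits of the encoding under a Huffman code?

1835

Build the Huffman tree bottom-up:
merge s7(21) and s8(30): 51
merge s3(40) and 51: 91
merge 91 and s1(94): 185
merge s2(105) and s4(113): 218
merge s5(120) and s6(122): 242
merge 185 and 218: 403
merge 242 and 403: 645
Total encoded bits = sum of merged weights = 51 + 91 + 185 + 218 + 242 + 403 + 645 = 1835.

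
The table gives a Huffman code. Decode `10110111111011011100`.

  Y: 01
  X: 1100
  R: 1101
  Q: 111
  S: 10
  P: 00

SRQRSQP

Read left to right; each codeword is recognised as soon as it completes (prefix code):
  10→S | 1101→R | 111→Q | 1101→R | 10→S | 111→Q | 00→P
Decoded message: SRQRSQP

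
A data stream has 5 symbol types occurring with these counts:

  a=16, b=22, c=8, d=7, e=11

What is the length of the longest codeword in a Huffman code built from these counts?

3

Merge the two lowest-weight nodes at each step:
merge d(7) and c(8): 15
merge e(11) and 15: 26
merge a(16) and b(22): 38
merge 26 and 38: 64
The first pair merged (d, c) ends up deepest, at depth 3.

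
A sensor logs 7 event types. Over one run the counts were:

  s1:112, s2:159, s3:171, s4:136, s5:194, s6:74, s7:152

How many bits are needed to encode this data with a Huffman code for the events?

2800

Merge the two smallest weights repeatedly:
combine s6(74), s1(112) → 186
combine s4(136), s7(152) → 288
combine s2(159), s3(171) → 330
combine 186, s5(194) → 380
combine 288, 330 → 618
combine 380, 618 → 998
Total encoded bits = sum of merged weights = 186 + 288 + 330 + 380 + 618 + 998 = 2800.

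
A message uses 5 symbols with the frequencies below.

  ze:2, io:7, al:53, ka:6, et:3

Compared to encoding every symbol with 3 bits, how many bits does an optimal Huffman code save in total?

108

Fixed-length: 3 bits × 71 symbols = 213 bits.
Huffman merges:
merge ze(2) and et(3): 5
merge 5 and ka(6): 11
merge io(7) and 11: 18
merge 18 and al(53): 71
Huffman total = 5 + 11 + 18 + 71 = 105 bits.
Saving = 213 − 105 = 108 bits.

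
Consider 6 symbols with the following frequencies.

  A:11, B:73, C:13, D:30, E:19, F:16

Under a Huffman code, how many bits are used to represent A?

Build the tree from the bottom:
combine A(11), C(13) → 24
combine F(16), E(19) → 35
combine 24, D(30) → 54
combine 35, 54 → 89
combine B(73), 89 → 162
A sits 4 levels below the root, so its codeword is 4 bits.

4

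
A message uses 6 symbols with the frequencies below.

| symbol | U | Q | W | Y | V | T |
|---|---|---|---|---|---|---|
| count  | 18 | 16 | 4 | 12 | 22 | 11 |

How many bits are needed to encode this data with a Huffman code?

208

Build the Huffman tree bottom-up:
W(4) + T(11) → 15
Y(12) + 15 → 27
Q(16) + U(18) → 34
V(22) + 27 → 49
34 + 49 → 83
Each symbol's bit-cost is frequency × depth; summing gives 208 bits (equivalently 15 + 27 + 34 + 49 + 83).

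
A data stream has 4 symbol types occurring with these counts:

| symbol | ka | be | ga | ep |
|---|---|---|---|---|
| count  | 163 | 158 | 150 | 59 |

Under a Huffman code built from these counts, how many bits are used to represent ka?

Repeatedly merge the two smallest:
ep(59) + ga(150) → 209
be(158) + ka(163) → 321
209 + 321 → 530
The subtree containing ka is merged 2 times, so code length = 2.

2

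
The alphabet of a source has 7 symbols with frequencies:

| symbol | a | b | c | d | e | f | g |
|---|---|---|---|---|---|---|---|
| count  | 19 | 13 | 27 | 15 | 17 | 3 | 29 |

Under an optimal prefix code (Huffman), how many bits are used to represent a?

3

Repeatedly merge the two smallest:
combine f(3), b(13) → 16
combine d(15), 16 → 31
combine e(17), a(19) → 36
combine c(27), g(29) → 56
combine 31, 36 → 67
combine 56, 67 → 123
The subtree containing a is merged 3 times, so code length = 3.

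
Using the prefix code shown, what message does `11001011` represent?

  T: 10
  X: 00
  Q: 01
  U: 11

UXTU

Read left to right; each codeword is recognised as soon as it completes (prefix code):
  11→U | 00→X | 10→T | 11→U
Decoded message: UXTU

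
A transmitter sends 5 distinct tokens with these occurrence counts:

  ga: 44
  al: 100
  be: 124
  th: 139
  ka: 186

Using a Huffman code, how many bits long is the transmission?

1330

Merge the two smallest weights repeatedly:
ga(44) + al(100) → 144
be(124) + th(139) → 263
144 + ka(186) → 330
263 + 330 → 593
The encoded length is the sum of every internal node's weight: 144 + 263 + 330 + 593 = 1330 bits.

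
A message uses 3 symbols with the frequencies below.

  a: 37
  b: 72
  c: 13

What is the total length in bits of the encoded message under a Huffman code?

Merge the two smallest weights repeatedly:
c(13) + a(37) → 50
50 + b(72) → 122
The encoded length is the sum of every internal node's weight: 50 + 122 = 172 bits.

172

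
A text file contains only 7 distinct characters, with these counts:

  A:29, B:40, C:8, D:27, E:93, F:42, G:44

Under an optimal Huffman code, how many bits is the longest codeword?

4

Merge the two lowest-weight nodes at each step:
merge C(8) and D(27): 35
merge A(29) and 35: 64
merge B(40) and F(42): 82
merge G(44) and 64: 108
merge 82 and E(93): 175
merge 108 and 175: 283
The rarest symbols sit at the bottom; the longest codeword is 4 bits.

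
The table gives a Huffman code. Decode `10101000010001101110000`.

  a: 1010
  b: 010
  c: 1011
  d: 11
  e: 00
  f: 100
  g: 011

Read left to right; each codeword is recognised as soon as it completes (prefix code):
  1010→a | 100→f | 00→e | 100→f | 011→g | 011→g | 100→f | 00→e
Decoded message: afefggfe

afefggfe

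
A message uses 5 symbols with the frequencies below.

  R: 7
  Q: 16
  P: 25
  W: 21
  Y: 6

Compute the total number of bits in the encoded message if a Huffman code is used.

163

Build the Huffman tree bottom-up:
combine Y(6), R(7) → 13
combine 13, Q(16) → 29
combine W(21), P(25) → 46
combine 29, 46 → 75
The encoded length is the sum of every internal node's weight: 13 + 29 + 46 + 75 = 163 bits.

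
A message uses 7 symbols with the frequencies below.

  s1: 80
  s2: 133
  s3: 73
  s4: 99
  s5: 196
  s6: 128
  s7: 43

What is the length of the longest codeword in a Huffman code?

Merge the two lowest-weight nodes at each step:
merge s7(43) and s3(73): 116
merge s1(80) and s4(99): 179
merge 116 and s6(128): 244
merge s2(133) and 179: 312
merge s5(196) and 244: 440
merge 312 and 440: 752
The first pair merged (s7, s3) ends up deepest, at depth 4.

4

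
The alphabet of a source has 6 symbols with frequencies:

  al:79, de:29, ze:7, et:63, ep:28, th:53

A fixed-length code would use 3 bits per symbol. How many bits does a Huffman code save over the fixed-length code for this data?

Fixed-length: 3 bits × 259 symbols = 777 bits.
Huffman merges:
combine ze(7), ep(28) → 35
combine de(29), 35 → 64
combine th(53), et(63) → 116
combine 64, al(79) → 143
combine 116, 143 → 259
Huffman total = 35 + 64 + 116 + 143 + 259 = 617 bits.
Saving = 777 − 617 = 160 bits.

160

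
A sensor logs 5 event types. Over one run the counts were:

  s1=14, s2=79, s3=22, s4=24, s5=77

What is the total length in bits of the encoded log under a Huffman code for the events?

Build the Huffman tree bottom-up:
combine s1(14), s3(22) → 36
combine s4(24), 36 → 60
combine 60, s5(77) → 137
combine s2(79), 137 → 216
Each symbol's bit-cost is frequency × depth; summing gives 449 bits (equivalently 36 + 60 + 137 + 216).

449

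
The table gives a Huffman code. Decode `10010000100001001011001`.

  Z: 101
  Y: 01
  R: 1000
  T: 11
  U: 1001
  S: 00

Read left to right; each codeword is recognised as soon as it completes (prefix code):
  1001→U | 00→S | 00→S | 1000→R | 01→Y | 00→S | 101→Z | 1001→U
Decoded message: USSRYSZU

USSRYSZU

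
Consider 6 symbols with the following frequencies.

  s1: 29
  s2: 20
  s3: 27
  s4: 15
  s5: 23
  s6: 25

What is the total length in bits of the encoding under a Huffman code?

361

Greedily combine the two least-frequent nodes:
combine s4(15), s2(20) → 35
combine s5(23), s6(25) → 48
combine s3(27), s1(29) → 56
combine 35, 48 → 83
combine 56, 83 → 139
The encoded length is the sum of every internal node's weight: 35 + 48 + 56 + 83 + 139 = 361 bits.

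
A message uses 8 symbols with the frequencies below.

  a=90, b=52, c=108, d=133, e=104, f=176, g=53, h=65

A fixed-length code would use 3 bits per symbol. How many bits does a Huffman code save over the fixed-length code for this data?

71

Fixed-length: 3 bits × 781 symbols = 2343 bits.
Huffman merges:
b(52) + g(53) → 105
h(65) + a(90) → 155
e(104) + 105 → 209
c(108) + d(133) → 241
155 + f(176) → 331
209 + 241 → 450
331 + 450 → 781
Huffman total = 105 + 155 + 209 + 241 + 331 + 450 + 781 = 2272 bits.
Saving = 2343 − 2272 = 71 bits.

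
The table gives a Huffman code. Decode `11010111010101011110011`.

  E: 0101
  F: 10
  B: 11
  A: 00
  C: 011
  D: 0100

Read left to right; each codeword is recognised as soon as it completes (prefix code):
  11→B | 0101→E | 11→B | 0101→E | 0101→E | 11→B | 10→F | 011→C
Decoded message: BEBEEBFC

BEBEEBFC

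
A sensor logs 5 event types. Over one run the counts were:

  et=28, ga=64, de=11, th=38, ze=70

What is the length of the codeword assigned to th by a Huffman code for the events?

2

Repeatedly merge the two smallest:
merge de(11) and et(28): 39
merge th(38) and 39: 77
merge ga(64) and ze(70): 134
merge 77 and 134: 211
The subtree containing th is merged 2 times, so code length = 2.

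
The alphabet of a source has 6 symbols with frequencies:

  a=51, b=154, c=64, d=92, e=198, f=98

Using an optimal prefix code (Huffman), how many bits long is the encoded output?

1619

Greedily combine the two least-frequent nodes:
merge a(51) and c(64): 115
merge d(92) and f(98): 190
merge 115 and b(154): 269
merge 190 and e(198): 388
merge 269 and 388: 657
Total encoded bits = sum of merged weights = 115 + 190 + 269 + 388 + 657 = 1619.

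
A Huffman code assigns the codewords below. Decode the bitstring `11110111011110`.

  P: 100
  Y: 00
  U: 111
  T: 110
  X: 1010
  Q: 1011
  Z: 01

Read left to right; each codeword is recognised as soon as it completes (prefix code):
  111→U | 1011→Q | 1011→Q | 110→T
Decoded message: UQQT

UQQT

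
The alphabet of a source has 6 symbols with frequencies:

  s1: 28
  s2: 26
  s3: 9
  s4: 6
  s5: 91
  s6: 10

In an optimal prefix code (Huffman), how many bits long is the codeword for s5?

1

Huffman merges, smallest pair first:
s4(6) + s3(9) → 15
s6(10) + 15 → 25
25 + s2(26) → 51
s1(28) + 51 → 79
79 + s5(91) → 170
s5 is a child of the root — depth 1, so its codeword is a single bit.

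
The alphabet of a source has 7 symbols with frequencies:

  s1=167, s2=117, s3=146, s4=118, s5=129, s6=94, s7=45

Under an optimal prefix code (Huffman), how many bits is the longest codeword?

4

Merge the two lowest-weight nodes at each step:
s7(45) + s6(94) → 139
s2(117) + s4(118) → 235
s5(129) + 139 → 268
s3(146) + s1(167) → 313
235 + 268 → 503
313 + 503 → 816
Maximum depth reached is 4.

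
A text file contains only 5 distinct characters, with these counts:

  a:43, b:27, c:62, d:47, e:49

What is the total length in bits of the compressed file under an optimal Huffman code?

526

Merge the two smallest weights repeatedly:
merge b(27) and a(43): 70
merge d(47) and e(49): 96
merge c(62) and 70: 132
merge 96 and 132: 228
The encoded length is the sum of every internal node's weight: 70 + 96 + 132 + 228 = 526 bits.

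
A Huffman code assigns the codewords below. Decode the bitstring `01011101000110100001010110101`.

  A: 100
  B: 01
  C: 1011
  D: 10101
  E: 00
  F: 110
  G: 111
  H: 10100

Read left to right; each codeword is recognised as soon as it completes (prefix code):
  01→B | 01→B | 110→F | 100→A | 01→B | 10100→H | 00→E | 10101→D | 10101→D
Decoded message: BBFABHEDD

BBFABHEDD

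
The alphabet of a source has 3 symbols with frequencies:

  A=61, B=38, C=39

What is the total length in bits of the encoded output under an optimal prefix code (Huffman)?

Merge the two smallest weights repeatedly:
combine B(38), C(39) → 77
combine A(61), 77 → 138
Each symbol's bit-cost is frequency × depth; summing gives 215 bits (equivalently 77 + 138).

215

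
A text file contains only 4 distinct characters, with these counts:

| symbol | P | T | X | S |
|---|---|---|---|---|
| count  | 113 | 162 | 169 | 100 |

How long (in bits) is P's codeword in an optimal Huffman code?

Build the tree from the bottom:
S(100) + P(113) → 213
T(162) + X(169) → 331
213 + 331 → 544
P's leaf is at depth 2, giving a 2-bit codeword.

2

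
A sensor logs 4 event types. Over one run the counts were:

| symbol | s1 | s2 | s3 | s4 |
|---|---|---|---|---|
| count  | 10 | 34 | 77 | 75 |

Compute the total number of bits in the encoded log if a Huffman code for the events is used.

359

Build the Huffman tree bottom-up:
s1(10) + s2(34) → 44
44 + s4(75) → 119
s3(77) + 119 → 196
Total encoded bits = sum of merged weights = 44 + 119 + 196 = 359.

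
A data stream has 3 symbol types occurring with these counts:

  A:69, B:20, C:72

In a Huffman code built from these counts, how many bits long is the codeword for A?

2

Huffman merges, smallest pair first:
B(20) + A(69) → 89
C(72) + 89 → 161
A's leaf is at depth 2, giving a 2-bit codeword.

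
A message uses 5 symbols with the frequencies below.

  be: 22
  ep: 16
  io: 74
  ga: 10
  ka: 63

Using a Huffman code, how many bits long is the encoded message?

370

Merge the two smallest weights repeatedly:
merge ga(10) and ep(16): 26
merge be(22) and 26: 48
merge 48 and ka(63): 111
merge io(74) and 111: 185
Total encoded bits = sum of merged weights = 26 + 48 + 111 + 185 = 370.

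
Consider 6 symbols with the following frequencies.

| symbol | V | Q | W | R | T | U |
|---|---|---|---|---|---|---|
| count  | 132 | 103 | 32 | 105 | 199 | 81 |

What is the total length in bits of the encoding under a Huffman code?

1625

Greedily combine the two least-frequent nodes:
W(32) + U(81) → 113
Q(103) + R(105) → 208
113 + V(132) → 245
T(199) + 208 → 407
245 + 407 → 652
The encoded length is the sum of every internal node's weight: 113 + 208 + 245 + 407 + 652 = 1625 bits.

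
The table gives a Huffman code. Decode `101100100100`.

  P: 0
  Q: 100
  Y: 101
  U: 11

Read left to right; each codeword is recognised as soon as it completes (prefix code):
  101→Y | 100→Q | 100→Q | 100→Q
Decoded message: YQQQ

YQQQ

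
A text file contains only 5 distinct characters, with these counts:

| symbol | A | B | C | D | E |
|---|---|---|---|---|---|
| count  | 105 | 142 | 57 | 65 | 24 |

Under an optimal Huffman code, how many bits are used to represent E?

3

Huffman merges, smallest pair first:
E(24) + C(57) → 81
D(65) + 81 → 146
A(105) + B(142) → 247
146 + 247 → 393
E sits 3 levels below the root, so its codeword is 3 bits.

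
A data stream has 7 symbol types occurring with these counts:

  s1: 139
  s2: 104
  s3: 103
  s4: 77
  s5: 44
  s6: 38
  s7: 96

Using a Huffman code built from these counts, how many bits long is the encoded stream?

1642

Merge the two smallest weights repeatedly:
combine s6(38), s5(44) → 82
combine s4(77), 82 → 159
combine s7(96), s3(103) → 199
combine s2(104), s1(139) → 243
combine 159, 199 → 358
combine 243, 358 → 601
Each symbol's bit-cost is frequency × depth; summing gives 1642 bits (equivalently 82 + 159 + 199 + 243 + 358 + 601).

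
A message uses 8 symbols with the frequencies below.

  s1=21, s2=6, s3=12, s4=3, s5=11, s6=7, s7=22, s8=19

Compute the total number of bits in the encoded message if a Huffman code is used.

285

Merge the two smallest weights repeatedly:
s4(3) + s2(6) → 9
s6(7) + 9 → 16
s5(11) + s3(12) → 23
16 + s8(19) → 35
s1(21) + s7(22) → 43
23 + 35 → 58
43 + 58 → 101
Total encoded bits = sum of merged weights = 9 + 16 + 23 + 35 + 43 + 58 + 101 = 285.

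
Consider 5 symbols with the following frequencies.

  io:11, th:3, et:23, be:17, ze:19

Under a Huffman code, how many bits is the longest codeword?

3

Merge the two lowest-weight nodes at each step:
merge th(3) and io(11): 14
merge 14 and be(17): 31
merge ze(19) and et(23): 42
merge 31 and 42: 73
The rarest symbols sit at the bottom; the longest codeword is 3 bits.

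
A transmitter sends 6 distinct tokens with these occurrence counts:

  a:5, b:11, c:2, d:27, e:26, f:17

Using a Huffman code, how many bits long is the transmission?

Merge the two smallest weights repeatedly:
merge c(2) and a(5): 7
merge 7 and b(11): 18
merge f(17) and 18: 35
merge e(26) and d(27): 53
merge 35 and 53: 88
The encoded length is the sum of every internal node's weight: 7 + 18 + 35 + 53 + 88 = 201 bits.

201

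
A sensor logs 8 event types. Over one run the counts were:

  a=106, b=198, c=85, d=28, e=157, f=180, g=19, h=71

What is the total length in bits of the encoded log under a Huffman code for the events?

2319

Build the Huffman tree bottom-up:
g(19) + d(28) → 47
47 + h(71) → 118
c(85) + a(106) → 191
118 + e(157) → 275
f(180) + 191 → 371
b(198) + 275 → 473
371 + 473 → 844
The encoded length is the sum of every internal node's weight: 47 + 118 + 191 + 275 + 371 + 473 + 844 = 2319 bits.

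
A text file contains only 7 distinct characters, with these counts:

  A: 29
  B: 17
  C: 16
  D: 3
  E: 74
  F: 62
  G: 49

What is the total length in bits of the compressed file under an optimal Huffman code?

Merge the two smallest weights repeatedly:
D(3) + C(16) → 19
B(17) + 19 → 36
A(29) + 36 → 65
G(49) + F(62) → 111
65 + E(74) → 139
111 + 139 → 250
The encoded length is the sum of every internal node's weight: 19 + 36 + 65 + 111 + 139 + 250 = 620 bits.

620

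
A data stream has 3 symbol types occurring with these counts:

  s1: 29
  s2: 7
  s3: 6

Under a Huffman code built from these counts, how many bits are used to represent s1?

Huffman merges, smallest pair first:
merge s3(6) and s2(7): 13
merge 13 and s1(29): 42
s1 sits one level below the root: a 1-bit codeword.

1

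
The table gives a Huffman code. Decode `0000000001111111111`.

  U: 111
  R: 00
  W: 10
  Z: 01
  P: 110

Read left to right; each codeword is recognised as soon as it completes (prefix code):
  00→R | 00→R | 00→R | 00→R | 01→Z | 111→U | 111→U | 111→U
Decoded message: RRRRZUUU

RRRRZUUU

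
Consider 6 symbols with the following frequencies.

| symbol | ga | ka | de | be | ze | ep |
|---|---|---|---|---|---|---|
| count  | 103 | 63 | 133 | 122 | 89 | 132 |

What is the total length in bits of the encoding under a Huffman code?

Merge the two smallest weights repeatedly:
ka(63) + ze(89) → 152
ga(103) + be(122) → 225
ep(132) + de(133) → 265
152 + 225 → 377
265 + 377 → 642
The encoded length is the sum of every internal node's weight: 152 + 225 + 265 + 377 + 642 = 1661 bits.

1661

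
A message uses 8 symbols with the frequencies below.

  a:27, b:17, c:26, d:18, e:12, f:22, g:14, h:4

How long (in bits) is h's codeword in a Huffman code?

4

Repeatedly merge the two smallest:
combine h(4), e(12) → 16
combine g(14), 16 → 30
combine b(17), d(18) → 35
combine f(22), c(26) → 48
combine a(27), 30 → 57
combine 35, 48 → 83
combine 57, 83 → 140
The subtree containing h is merged 4 times, so code length = 4.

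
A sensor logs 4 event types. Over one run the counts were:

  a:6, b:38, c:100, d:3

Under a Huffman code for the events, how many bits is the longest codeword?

Merge the two lowest-weight nodes at each step:
d(3) + a(6) → 9
9 + b(38) → 47
47 + c(100) → 147
Maximum depth reached is 3.

3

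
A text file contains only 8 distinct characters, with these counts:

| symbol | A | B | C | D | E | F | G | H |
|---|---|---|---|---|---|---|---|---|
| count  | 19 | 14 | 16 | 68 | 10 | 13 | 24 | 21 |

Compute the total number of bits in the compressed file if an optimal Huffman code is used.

Merge the two smallest weights repeatedly:
E(10) + F(13) → 23
B(14) + C(16) → 30
A(19) + H(21) → 40
23 + G(24) → 47
30 + 40 → 70
47 + D(68) → 115
70 + 115 → 185
The encoded length is the sum of every internal node's weight: 23 + 30 + 40 + 47 + 70 + 115 + 185 = 510 bits.

510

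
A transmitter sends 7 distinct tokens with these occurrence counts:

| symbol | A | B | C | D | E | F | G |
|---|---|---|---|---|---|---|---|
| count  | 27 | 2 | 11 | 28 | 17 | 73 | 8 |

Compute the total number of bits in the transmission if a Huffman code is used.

383

Greedily combine the two least-frequent nodes:
merge B(2) and G(8): 10
merge 10 and C(11): 21
merge E(17) and 21: 38
merge A(27) and D(28): 55
merge 38 and 55: 93
merge F(73) and 93: 166
The encoded length is the sum of every internal node's weight: 10 + 21 + 38 + 55 + 93 + 166 = 383 bits.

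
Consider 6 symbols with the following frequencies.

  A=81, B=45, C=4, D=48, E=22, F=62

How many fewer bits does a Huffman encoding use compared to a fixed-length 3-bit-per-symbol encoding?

165

Fixed-length: 3 bits × 262 symbols = 786 bits.
Huffman merges:
merge C(4) and E(22): 26
merge 26 and B(45): 71
merge D(48) and F(62): 110
merge 71 and A(81): 152
merge 110 and 152: 262
Huffman total = 26 + 71 + 110 + 152 + 262 = 621 bits.
Saving = 786 − 621 = 165 bits.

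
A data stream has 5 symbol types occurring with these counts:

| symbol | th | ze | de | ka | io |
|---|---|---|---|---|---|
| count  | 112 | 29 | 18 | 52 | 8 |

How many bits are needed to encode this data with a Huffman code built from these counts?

Merge the two smallest weights repeatedly:
io(8) + de(18) → 26
26 + ze(29) → 55
ka(52) + 55 → 107
107 + th(112) → 219
Each symbol's bit-cost is frequency × depth; summing gives 407 bits (equivalently 26 + 55 + 107 + 219).

407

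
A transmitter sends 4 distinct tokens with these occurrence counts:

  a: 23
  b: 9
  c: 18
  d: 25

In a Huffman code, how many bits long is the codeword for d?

2

Huffman merges, smallest pair first:
combine b(9), c(18) → 27
combine a(23), d(25) → 48
combine 27, 48 → 75
The subtree containing d is merged 2 times, so code length = 2.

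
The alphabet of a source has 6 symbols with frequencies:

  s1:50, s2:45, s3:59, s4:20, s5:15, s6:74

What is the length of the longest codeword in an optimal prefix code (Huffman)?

Merge the two lowest-weight nodes at each step:
merge s5(15) and s4(20): 35
merge 35 and s2(45): 80
merge s1(50) and s3(59): 109
merge s6(74) and 80: 154
merge 109 and 154: 263
Maximum depth reached is 4.

4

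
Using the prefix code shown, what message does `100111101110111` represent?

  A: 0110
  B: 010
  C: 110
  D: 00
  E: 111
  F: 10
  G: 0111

FGFEG

Read left to right; each codeword is recognised as soon as it completes (prefix code):
  10→F | 0111→G | 10→F | 111→E | 0111→G
Decoded message: FGFEG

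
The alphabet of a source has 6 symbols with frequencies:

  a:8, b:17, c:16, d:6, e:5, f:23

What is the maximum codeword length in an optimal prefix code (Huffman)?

Merge the two lowest-weight nodes at each step:
merge e(5) and d(6): 11
merge a(8) and 11: 19
merge c(16) and b(17): 33
merge 19 and f(23): 42
merge 33 and 42: 75
Maximum depth reached is 4.

4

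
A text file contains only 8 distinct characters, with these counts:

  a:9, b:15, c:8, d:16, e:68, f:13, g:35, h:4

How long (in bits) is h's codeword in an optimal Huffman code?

Repeatedly merge the two smallest:
combine h(4), c(8) → 12
combine a(9), 12 → 21
combine f(13), b(15) → 28
combine d(16), 21 → 37
combine 28, g(35) → 63
combine 37, 63 → 100
combine e(68), 100 → 168
h sits 5 levels below the root, so its codeword is 5 bits.

5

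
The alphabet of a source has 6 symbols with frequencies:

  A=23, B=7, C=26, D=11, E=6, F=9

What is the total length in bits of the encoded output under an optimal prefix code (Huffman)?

Greedily combine the two least-frequent nodes:
combine E(6), B(7) → 13
combine F(9), D(11) → 20
combine 13, 20 → 33
combine A(23), C(26) → 49
combine 33, 49 → 82
Total encoded bits = sum of merged weights = 13 + 20 + 33 + 49 + 82 = 197.

197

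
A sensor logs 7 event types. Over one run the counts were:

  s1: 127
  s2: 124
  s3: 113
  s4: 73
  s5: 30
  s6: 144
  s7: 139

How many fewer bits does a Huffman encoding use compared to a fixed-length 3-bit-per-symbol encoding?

180

Fixed-length: 3 bits × 750 symbols = 2250 bits.
Huffman merges:
combine s5(30), s4(73) → 103
combine 103, s3(113) → 216
combine s2(124), s1(127) → 251
combine s7(139), s6(144) → 283
combine 216, 251 → 467
combine 283, 467 → 750
Huffman total = 103 + 216 + 251 + 283 + 467 + 750 = 2070 bits.
Saving = 2250 − 2070 = 180 bits.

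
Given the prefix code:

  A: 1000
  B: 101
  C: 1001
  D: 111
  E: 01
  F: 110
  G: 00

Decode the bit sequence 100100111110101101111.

CGDFBBD

Read left to right; each codeword is recognised as soon as it completes (prefix code):
  1001→C | 00→G | 111→D | 110→F | 101→B | 101→B | 111→D
Decoded message: CGDFBBD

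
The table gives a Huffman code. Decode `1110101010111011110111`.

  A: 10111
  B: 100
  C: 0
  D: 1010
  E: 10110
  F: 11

FDDFAA

Read left to right; each codeword is recognised as soon as it completes (prefix code):
  11→F | 1010→D | 1010→D | 11→F | 10111→A | 10111→A
Decoded message: FDDFAA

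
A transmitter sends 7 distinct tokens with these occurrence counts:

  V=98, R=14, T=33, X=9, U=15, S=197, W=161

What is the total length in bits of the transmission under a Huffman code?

1158

Greedily combine the two least-frequent nodes:
X(9) + R(14) → 23
U(15) + 23 → 38
T(33) + 38 → 71
71 + V(98) → 169
W(161) + 169 → 330
S(197) + 330 → 527
Total encoded bits = sum of merged weights = 23 + 38 + 71 + 169 + 330 + 527 = 1158.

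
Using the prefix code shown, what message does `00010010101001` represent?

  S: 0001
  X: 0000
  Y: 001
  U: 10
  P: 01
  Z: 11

Read left to right; each codeword is recognised as soon as it completes (prefix code):
  0001→S | 001→Y | 01→P | 01→P | 001→Y
Decoded message: SYPPY

SYPPY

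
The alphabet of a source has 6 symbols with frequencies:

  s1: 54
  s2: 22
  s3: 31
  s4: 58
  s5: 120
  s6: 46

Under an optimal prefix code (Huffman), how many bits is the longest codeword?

4

Merge the two lowest-weight nodes at each step:
merge s2(22) and s3(31): 53
merge s6(46) and 53: 99
merge s1(54) and s4(58): 112
merge 99 and 112: 211
merge s5(120) and 211: 331
The first pair merged (s2, s3) ends up deepest, at depth 4.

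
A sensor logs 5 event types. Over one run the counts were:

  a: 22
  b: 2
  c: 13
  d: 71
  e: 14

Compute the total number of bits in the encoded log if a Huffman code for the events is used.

217

Merge the two smallest weights repeatedly:
combine b(2), c(13) → 15
combine e(14), 15 → 29
combine a(22), 29 → 51
combine 51, d(71) → 122
Each symbol's bit-cost is frequency × depth; summing gives 217 bits (equivalently 15 + 29 + 51 + 122).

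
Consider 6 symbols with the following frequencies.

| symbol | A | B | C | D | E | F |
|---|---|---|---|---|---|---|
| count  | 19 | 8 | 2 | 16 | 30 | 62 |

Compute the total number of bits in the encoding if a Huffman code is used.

293

Greedily combine the two least-frequent nodes:
merge C(2) and B(8): 10
merge 10 and D(16): 26
merge A(19) and 26: 45
merge E(30) and 45: 75
merge F(62) and 75: 137
The encoded length is the sum of every internal node's weight: 10 + 26 + 45 + 75 + 137 = 293 bits.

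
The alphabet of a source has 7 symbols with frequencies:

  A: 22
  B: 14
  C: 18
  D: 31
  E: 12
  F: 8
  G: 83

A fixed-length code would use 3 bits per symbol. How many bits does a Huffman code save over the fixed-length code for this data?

114

Fixed-length: 3 bits × 188 symbols = 564 bits.
Huffman merges:
F(8) + E(12) → 20
B(14) + C(18) → 32
20 + A(22) → 42
D(31) + 32 → 63
42 + 63 → 105
G(83) + 105 → 188
Huffman total = 20 + 32 + 42 + 63 + 105 + 188 = 450 bits.
Saving = 564 − 450 = 114 bits.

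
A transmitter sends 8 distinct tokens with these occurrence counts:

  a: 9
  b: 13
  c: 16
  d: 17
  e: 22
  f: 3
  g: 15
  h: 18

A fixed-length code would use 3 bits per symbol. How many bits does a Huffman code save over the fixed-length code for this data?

Fixed-length: 3 bits × 113 symbols = 339 bits.
Huffman merges:
f(3) + a(9) → 12
12 + b(13) → 25
g(15) + c(16) → 31
d(17) + h(18) → 35
e(22) + 25 → 47
31 + 35 → 66
47 + 66 → 113
Huffman total = 12 + 25 + 31 + 35 + 47 + 66 + 113 = 329 bits.
Saving = 339 − 329 = 10 bits.

10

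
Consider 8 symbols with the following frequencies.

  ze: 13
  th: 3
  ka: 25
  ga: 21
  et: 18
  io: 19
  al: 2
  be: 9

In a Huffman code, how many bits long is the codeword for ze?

3

Repeatedly merge the two smallest:
merge al(2) and th(3): 5
merge 5 and be(9): 14
merge ze(13) and 14: 27
merge et(18) and io(19): 37
merge ga(21) and ka(25): 46
merge 27 and 37: 64
merge 46 and 64: 110
The subtree containing ze is merged 3 times, so code length = 3.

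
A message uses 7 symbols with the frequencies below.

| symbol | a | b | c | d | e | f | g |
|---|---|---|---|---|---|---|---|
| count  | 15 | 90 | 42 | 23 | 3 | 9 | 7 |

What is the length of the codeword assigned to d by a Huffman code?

Repeatedly merge the two smallest:
merge e(3) and g(7): 10
merge f(9) and 10: 19
merge a(15) and 19: 34
merge d(23) and 34: 57
merge c(42) and 57: 99
merge b(90) and 99: 189
d sits 3 levels below the root, so its codeword is 3 bits.

3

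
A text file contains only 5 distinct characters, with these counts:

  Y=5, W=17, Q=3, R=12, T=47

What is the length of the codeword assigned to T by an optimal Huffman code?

Repeatedly merge the two smallest:
combine Q(3), Y(5) → 8
combine 8, R(12) → 20
combine W(17), 20 → 37
combine 37, T(47) → 84
T sits one level below the root: a 1-bit codeword.

1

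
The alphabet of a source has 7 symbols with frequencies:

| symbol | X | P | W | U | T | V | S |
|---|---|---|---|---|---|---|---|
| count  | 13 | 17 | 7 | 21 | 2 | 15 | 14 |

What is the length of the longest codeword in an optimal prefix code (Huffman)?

Merge the two lowest-weight nodes at each step:
combine T(2), W(7) → 9
combine 9, X(13) → 22
combine S(14), V(15) → 29
combine P(17), U(21) → 38
combine 22, 29 → 51
combine 38, 51 → 89
The rarest symbols sit at the bottom; the longest codeword is 4 bits.

4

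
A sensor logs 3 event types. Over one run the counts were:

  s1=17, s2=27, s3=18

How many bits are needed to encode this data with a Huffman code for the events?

Greedily combine the two least-frequent nodes:
combine s1(17), s3(18) → 35
combine s2(27), 35 → 62
Each symbol's bit-cost is frequency × depth; summing gives 97 bits (equivalently 35 + 62).

97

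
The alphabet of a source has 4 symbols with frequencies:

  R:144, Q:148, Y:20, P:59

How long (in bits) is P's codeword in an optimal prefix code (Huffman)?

3

Build the tree from the bottom:
combine Y(20), P(59) → 79
combine 79, R(144) → 223
combine Q(148), 223 → 371
P's leaf is at depth 3, giving a 3-bit codeword.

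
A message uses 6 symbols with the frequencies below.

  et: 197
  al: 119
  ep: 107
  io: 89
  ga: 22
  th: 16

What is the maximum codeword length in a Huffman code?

Merge the two lowest-weight nodes at each step:
combine th(16), ga(22) → 38
combine 38, io(89) → 127
combine ep(107), al(119) → 226
combine 127, et(197) → 324
combine 226, 324 → 550
The rarest symbols sit at the bottom; the longest codeword is 4 bits.

4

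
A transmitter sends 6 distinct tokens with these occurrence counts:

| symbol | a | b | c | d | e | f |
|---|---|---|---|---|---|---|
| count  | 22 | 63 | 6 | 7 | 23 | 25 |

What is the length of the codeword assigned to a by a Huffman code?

Build the tree from the bottom:
combine c(6), d(7) → 13
combine 13, a(22) → 35
combine e(23), f(25) → 48
combine 35, 48 → 83
combine b(63), 83 → 146
a sits 3 levels below the root, so its codeword is 3 bits.

3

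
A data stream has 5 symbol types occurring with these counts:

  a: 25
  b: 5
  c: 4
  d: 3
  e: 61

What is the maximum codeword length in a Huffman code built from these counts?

4

Merge the two lowest-weight nodes at each step:
combine d(3), c(4) → 7
combine b(5), 7 → 12
combine 12, a(25) → 37
combine 37, e(61) → 98
The first pair merged (d, c) ends up deepest, at depth 4.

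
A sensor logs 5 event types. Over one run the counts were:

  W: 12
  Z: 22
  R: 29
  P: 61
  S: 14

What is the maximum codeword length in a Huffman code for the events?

4

Merge the two lowest-weight nodes at each step:
W(12) + S(14) → 26
Z(22) + 26 → 48
R(29) + 48 → 77
P(61) + 77 → 138
Maximum depth reached is 4.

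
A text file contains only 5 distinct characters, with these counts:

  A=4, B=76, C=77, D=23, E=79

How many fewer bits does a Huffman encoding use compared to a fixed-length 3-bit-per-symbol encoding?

Fixed-length: 3 bits × 259 symbols = 777 bits.
Huffman merges:
A(4) + D(23) → 27
27 + B(76) → 103
C(77) + E(79) → 156
103 + 156 → 259
Huffman total = 27 + 103 + 156 + 259 = 545 bits.
Saving = 777 − 545 = 232 bits.

232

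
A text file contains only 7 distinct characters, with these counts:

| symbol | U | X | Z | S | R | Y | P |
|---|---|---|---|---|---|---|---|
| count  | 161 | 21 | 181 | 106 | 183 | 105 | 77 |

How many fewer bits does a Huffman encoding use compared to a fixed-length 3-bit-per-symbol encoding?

Fixed-length: 3 bits × 834 symbols = 2502 bits.
Huffman merges:
combine X(21), P(77) → 98
combine 98, Y(105) → 203
combine S(106), U(161) → 267
combine Z(181), R(183) → 364
combine 203, 267 → 470
combine 364, 470 → 834
Huffman total = 98 + 203 + 267 + 364 + 470 + 834 = 2236 bits.
Saving = 2502 − 2236 = 266 bits.

266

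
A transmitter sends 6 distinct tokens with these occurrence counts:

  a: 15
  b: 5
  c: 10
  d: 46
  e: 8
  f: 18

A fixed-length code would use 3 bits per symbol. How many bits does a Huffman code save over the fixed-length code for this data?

Fixed-length: 3 bits × 102 symbols = 306 bits.
Huffman merges:
b(5) + e(8) → 13
c(10) + 13 → 23
a(15) + f(18) → 33
23 + 33 → 56
d(46) + 56 → 102
Huffman total = 13 + 23 + 33 + 56 + 102 = 227 bits.
Saving = 306 − 227 = 79 bits.

79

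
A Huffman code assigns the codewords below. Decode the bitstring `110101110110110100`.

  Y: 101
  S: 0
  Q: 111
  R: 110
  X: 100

RYRRRX

Read left to right; each codeword is recognised as soon as it completes (prefix code):
  110→R | 101→Y | 110→R | 110→R | 110→R | 100→X
Decoded message: RYRRRX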